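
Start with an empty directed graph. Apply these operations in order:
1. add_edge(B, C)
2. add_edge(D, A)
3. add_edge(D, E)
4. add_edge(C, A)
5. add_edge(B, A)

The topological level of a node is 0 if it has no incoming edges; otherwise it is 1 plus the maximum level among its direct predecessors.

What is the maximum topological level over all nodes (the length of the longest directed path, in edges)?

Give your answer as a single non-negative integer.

Op 1: add_edge(B, C). Edges now: 1
Op 2: add_edge(D, A). Edges now: 2
Op 3: add_edge(D, E). Edges now: 3
Op 4: add_edge(C, A). Edges now: 4
Op 5: add_edge(B, A). Edges now: 5
Compute levels (Kahn BFS):
  sources (in-degree 0): B, D
  process B: level=0
    B->A: in-degree(A)=2, level(A)>=1
    B->C: in-degree(C)=0, level(C)=1, enqueue
  process D: level=0
    D->A: in-degree(A)=1, level(A)>=1
    D->E: in-degree(E)=0, level(E)=1, enqueue
  process C: level=1
    C->A: in-degree(A)=0, level(A)=2, enqueue
  process E: level=1
  process A: level=2
All levels: A:2, B:0, C:1, D:0, E:1
max level = 2

Answer: 2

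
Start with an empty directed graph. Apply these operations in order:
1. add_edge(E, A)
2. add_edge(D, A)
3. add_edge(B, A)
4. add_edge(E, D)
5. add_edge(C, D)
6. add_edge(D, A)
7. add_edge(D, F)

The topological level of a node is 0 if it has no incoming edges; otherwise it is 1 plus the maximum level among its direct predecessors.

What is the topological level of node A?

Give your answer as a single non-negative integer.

Answer: 2

Derivation:
Op 1: add_edge(E, A). Edges now: 1
Op 2: add_edge(D, A). Edges now: 2
Op 3: add_edge(B, A). Edges now: 3
Op 4: add_edge(E, D). Edges now: 4
Op 5: add_edge(C, D). Edges now: 5
Op 6: add_edge(D, A) (duplicate, no change). Edges now: 5
Op 7: add_edge(D, F). Edges now: 6
Compute levels (Kahn BFS):
  sources (in-degree 0): B, C, E
  process B: level=0
    B->A: in-degree(A)=2, level(A)>=1
  process C: level=0
    C->D: in-degree(D)=1, level(D)>=1
  process E: level=0
    E->A: in-degree(A)=1, level(A)>=1
    E->D: in-degree(D)=0, level(D)=1, enqueue
  process D: level=1
    D->A: in-degree(A)=0, level(A)=2, enqueue
    D->F: in-degree(F)=0, level(F)=2, enqueue
  process A: level=2
  process F: level=2
All levels: A:2, B:0, C:0, D:1, E:0, F:2
level(A) = 2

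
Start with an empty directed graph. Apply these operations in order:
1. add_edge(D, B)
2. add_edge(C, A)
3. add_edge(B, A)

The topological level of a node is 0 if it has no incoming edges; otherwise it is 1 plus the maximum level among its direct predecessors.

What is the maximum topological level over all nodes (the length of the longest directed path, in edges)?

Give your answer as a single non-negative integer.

Answer: 2

Derivation:
Op 1: add_edge(D, B). Edges now: 1
Op 2: add_edge(C, A). Edges now: 2
Op 3: add_edge(B, A). Edges now: 3
Compute levels (Kahn BFS):
  sources (in-degree 0): C, D
  process C: level=0
    C->A: in-degree(A)=1, level(A)>=1
  process D: level=0
    D->B: in-degree(B)=0, level(B)=1, enqueue
  process B: level=1
    B->A: in-degree(A)=0, level(A)=2, enqueue
  process A: level=2
All levels: A:2, B:1, C:0, D:0
max level = 2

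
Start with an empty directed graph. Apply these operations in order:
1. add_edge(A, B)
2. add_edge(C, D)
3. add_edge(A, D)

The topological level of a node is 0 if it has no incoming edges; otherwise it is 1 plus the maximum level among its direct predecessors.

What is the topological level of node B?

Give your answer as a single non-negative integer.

Op 1: add_edge(A, B). Edges now: 1
Op 2: add_edge(C, D). Edges now: 2
Op 3: add_edge(A, D). Edges now: 3
Compute levels (Kahn BFS):
  sources (in-degree 0): A, C
  process A: level=0
    A->B: in-degree(B)=0, level(B)=1, enqueue
    A->D: in-degree(D)=1, level(D)>=1
  process C: level=0
    C->D: in-degree(D)=0, level(D)=1, enqueue
  process B: level=1
  process D: level=1
All levels: A:0, B:1, C:0, D:1
level(B) = 1

Answer: 1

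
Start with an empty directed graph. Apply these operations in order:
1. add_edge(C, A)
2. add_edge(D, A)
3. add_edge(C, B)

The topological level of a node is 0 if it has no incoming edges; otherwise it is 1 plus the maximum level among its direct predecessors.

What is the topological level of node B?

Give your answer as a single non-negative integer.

Op 1: add_edge(C, A). Edges now: 1
Op 2: add_edge(D, A). Edges now: 2
Op 3: add_edge(C, B). Edges now: 3
Compute levels (Kahn BFS):
  sources (in-degree 0): C, D
  process C: level=0
    C->A: in-degree(A)=1, level(A)>=1
    C->B: in-degree(B)=0, level(B)=1, enqueue
  process D: level=0
    D->A: in-degree(A)=0, level(A)=1, enqueue
  process B: level=1
  process A: level=1
All levels: A:1, B:1, C:0, D:0
level(B) = 1

Answer: 1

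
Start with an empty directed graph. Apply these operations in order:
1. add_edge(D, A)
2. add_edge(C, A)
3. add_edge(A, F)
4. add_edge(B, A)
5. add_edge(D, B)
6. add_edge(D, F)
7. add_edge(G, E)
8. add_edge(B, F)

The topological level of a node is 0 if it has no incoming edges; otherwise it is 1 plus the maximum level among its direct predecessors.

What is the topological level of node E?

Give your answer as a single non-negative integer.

Answer: 1

Derivation:
Op 1: add_edge(D, A). Edges now: 1
Op 2: add_edge(C, A). Edges now: 2
Op 3: add_edge(A, F). Edges now: 3
Op 4: add_edge(B, A). Edges now: 4
Op 5: add_edge(D, B). Edges now: 5
Op 6: add_edge(D, F). Edges now: 6
Op 7: add_edge(G, E). Edges now: 7
Op 8: add_edge(B, F). Edges now: 8
Compute levels (Kahn BFS):
  sources (in-degree 0): C, D, G
  process C: level=0
    C->A: in-degree(A)=2, level(A)>=1
  process D: level=0
    D->A: in-degree(A)=1, level(A)>=1
    D->B: in-degree(B)=0, level(B)=1, enqueue
    D->F: in-degree(F)=2, level(F)>=1
  process G: level=0
    G->E: in-degree(E)=0, level(E)=1, enqueue
  process B: level=1
    B->A: in-degree(A)=0, level(A)=2, enqueue
    B->F: in-degree(F)=1, level(F)>=2
  process E: level=1
  process A: level=2
    A->F: in-degree(F)=0, level(F)=3, enqueue
  process F: level=3
All levels: A:2, B:1, C:0, D:0, E:1, F:3, G:0
level(E) = 1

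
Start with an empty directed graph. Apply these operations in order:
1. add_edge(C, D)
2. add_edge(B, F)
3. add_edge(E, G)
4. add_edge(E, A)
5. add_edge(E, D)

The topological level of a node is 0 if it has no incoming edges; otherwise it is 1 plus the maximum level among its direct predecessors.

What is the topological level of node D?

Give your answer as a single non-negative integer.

Answer: 1

Derivation:
Op 1: add_edge(C, D). Edges now: 1
Op 2: add_edge(B, F). Edges now: 2
Op 3: add_edge(E, G). Edges now: 3
Op 4: add_edge(E, A). Edges now: 4
Op 5: add_edge(E, D). Edges now: 5
Compute levels (Kahn BFS):
  sources (in-degree 0): B, C, E
  process B: level=0
    B->F: in-degree(F)=0, level(F)=1, enqueue
  process C: level=0
    C->D: in-degree(D)=1, level(D)>=1
  process E: level=0
    E->A: in-degree(A)=0, level(A)=1, enqueue
    E->D: in-degree(D)=0, level(D)=1, enqueue
    E->G: in-degree(G)=0, level(G)=1, enqueue
  process F: level=1
  process A: level=1
  process D: level=1
  process G: level=1
All levels: A:1, B:0, C:0, D:1, E:0, F:1, G:1
level(D) = 1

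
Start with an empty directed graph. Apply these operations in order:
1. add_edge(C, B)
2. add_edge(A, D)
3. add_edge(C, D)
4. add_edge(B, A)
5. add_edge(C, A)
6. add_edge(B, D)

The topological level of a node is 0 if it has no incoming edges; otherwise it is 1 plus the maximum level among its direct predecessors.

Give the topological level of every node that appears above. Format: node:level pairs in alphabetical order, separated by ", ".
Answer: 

Op 1: add_edge(C, B). Edges now: 1
Op 2: add_edge(A, D). Edges now: 2
Op 3: add_edge(C, D). Edges now: 3
Op 4: add_edge(B, A). Edges now: 4
Op 5: add_edge(C, A). Edges now: 5
Op 6: add_edge(B, D). Edges now: 6
Compute levels (Kahn BFS):
  sources (in-degree 0): C
  process C: level=0
    C->A: in-degree(A)=1, level(A)>=1
    C->B: in-degree(B)=0, level(B)=1, enqueue
    C->D: in-degree(D)=2, level(D)>=1
  process B: level=1
    B->A: in-degree(A)=0, level(A)=2, enqueue
    B->D: in-degree(D)=1, level(D)>=2
  process A: level=2
    A->D: in-degree(D)=0, level(D)=3, enqueue
  process D: level=3
All levels: A:2, B:1, C:0, D:3

Answer: A:2, B:1, C:0, D:3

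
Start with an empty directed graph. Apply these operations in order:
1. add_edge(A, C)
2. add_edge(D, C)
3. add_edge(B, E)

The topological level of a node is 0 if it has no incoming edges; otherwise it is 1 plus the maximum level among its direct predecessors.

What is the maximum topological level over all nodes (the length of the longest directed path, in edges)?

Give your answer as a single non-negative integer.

Op 1: add_edge(A, C). Edges now: 1
Op 2: add_edge(D, C). Edges now: 2
Op 3: add_edge(B, E). Edges now: 3
Compute levels (Kahn BFS):
  sources (in-degree 0): A, B, D
  process A: level=0
    A->C: in-degree(C)=1, level(C)>=1
  process B: level=0
    B->E: in-degree(E)=0, level(E)=1, enqueue
  process D: level=0
    D->C: in-degree(C)=0, level(C)=1, enqueue
  process E: level=1
  process C: level=1
All levels: A:0, B:0, C:1, D:0, E:1
max level = 1

Answer: 1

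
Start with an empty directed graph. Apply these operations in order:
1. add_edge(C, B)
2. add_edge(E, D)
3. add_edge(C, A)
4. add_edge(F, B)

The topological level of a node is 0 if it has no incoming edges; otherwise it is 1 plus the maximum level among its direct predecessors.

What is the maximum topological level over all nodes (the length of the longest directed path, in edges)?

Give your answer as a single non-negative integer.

Answer: 1

Derivation:
Op 1: add_edge(C, B). Edges now: 1
Op 2: add_edge(E, D). Edges now: 2
Op 3: add_edge(C, A). Edges now: 3
Op 4: add_edge(F, B). Edges now: 4
Compute levels (Kahn BFS):
  sources (in-degree 0): C, E, F
  process C: level=0
    C->A: in-degree(A)=0, level(A)=1, enqueue
    C->B: in-degree(B)=1, level(B)>=1
  process E: level=0
    E->D: in-degree(D)=0, level(D)=1, enqueue
  process F: level=0
    F->B: in-degree(B)=0, level(B)=1, enqueue
  process A: level=1
  process D: level=1
  process B: level=1
All levels: A:1, B:1, C:0, D:1, E:0, F:0
max level = 1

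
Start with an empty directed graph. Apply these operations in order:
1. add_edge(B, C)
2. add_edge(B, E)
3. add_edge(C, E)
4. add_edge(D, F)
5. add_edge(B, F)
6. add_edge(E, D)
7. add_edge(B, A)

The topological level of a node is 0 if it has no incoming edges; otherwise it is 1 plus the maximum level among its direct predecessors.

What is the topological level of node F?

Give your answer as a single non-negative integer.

Answer: 4

Derivation:
Op 1: add_edge(B, C). Edges now: 1
Op 2: add_edge(B, E). Edges now: 2
Op 3: add_edge(C, E). Edges now: 3
Op 4: add_edge(D, F). Edges now: 4
Op 5: add_edge(B, F). Edges now: 5
Op 6: add_edge(E, D). Edges now: 6
Op 7: add_edge(B, A). Edges now: 7
Compute levels (Kahn BFS):
  sources (in-degree 0): B
  process B: level=0
    B->A: in-degree(A)=0, level(A)=1, enqueue
    B->C: in-degree(C)=0, level(C)=1, enqueue
    B->E: in-degree(E)=1, level(E)>=1
    B->F: in-degree(F)=1, level(F)>=1
  process A: level=1
  process C: level=1
    C->E: in-degree(E)=0, level(E)=2, enqueue
  process E: level=2
    E->D: in-degree(D)=0, level(D)=3, enqueue
  process D: level=3
    D->F: in-degree(F)=0, level(F)=4, enqueue
  process F: level=4
All levels: A:1, B:0, C:1, D:3, E:2, F:4
level(F) = 4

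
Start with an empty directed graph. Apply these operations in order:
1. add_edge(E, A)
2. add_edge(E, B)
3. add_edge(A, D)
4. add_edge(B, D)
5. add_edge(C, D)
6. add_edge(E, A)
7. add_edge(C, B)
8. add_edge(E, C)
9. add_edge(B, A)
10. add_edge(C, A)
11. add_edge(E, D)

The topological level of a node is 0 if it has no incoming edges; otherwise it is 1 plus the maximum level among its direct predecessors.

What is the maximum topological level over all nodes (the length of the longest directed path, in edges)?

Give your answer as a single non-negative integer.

Answer: 4

Derivation:
Op 1: add_edge(E, A). Edges now: 1
Op 2: add_edge(E, B). Edges now: 2
Op 3: add_edge(A, D). Edges now: 3
Op 4: add_edge(B, D). Edges now: 4
Op 5: add_edge(C, D). Edges now: 5
Op 6: add_edge(E, A) (duplicate, no change). Edges now: 5
Op 7: add_edge(C, B). Edges now: 6
Op 8: add_edge(E, C). Edges now: 7
Op 9: add_edge(B, A). Edges now: 8
Op 10: add_edge(C, A). Edges now: 9
Op 11: add_edge(E, D). Edges now: 10
Compute levels (Kahn BFS):
  sources (in-degree 0): E
  process E: level=0
    E->A: in-degree(A)=2, level(A)>=1
    E->B: in-degree(B)=1, level(B)>=1
    E->C: in-degree(C)=0, level(C)=1, enqueue
    E->D: in-degree(D)=3, level(D)>=1
  process C: level=1
    C->A: in-degree(A)=1, level(A)>=2
    C->B: in-degree(B)=0, level(B)=2, enqueue
    C->D: in-degree(D)=2, level(D)>=2
  process B: level=2
    B->A: in-degree(A)=0, level(A)=3, enqueue
    B->D: in-degree(D)=1, level(D)>=3
  process A: level=3
    A->D: in-degree(D)=0, level(D)=4, enqueue
  process D: level=4
All levels: A:3, B:2, C:1, D:4, E:0
max level = 4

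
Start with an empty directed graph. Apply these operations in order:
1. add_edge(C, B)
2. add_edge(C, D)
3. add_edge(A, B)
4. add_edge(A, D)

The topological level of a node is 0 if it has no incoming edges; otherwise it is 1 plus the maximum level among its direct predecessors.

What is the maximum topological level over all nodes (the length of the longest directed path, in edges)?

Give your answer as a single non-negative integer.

Answer: 1

Derivation:
Op 1: add_edge(C, B). Edges now: 1
Op 2: add_edge(C, D). Edges now: 2
Op 3: add_edge(A, B). Edges now: 3
Op 4: add_edge(A, D). Edges now: 4
Compute levels (Kahn BFS):
  sources (in-degree 0): A, C
  process A: level=0
    A->B: in-degree(B)=1, level(B)>=1
    A->D: in-degree(D)=1, level(D)>=1
  process C: level=0
    C->B: in-degree(B)=0, level(B)=1, enqueue
    C->D: in-degree(D)=0, level(D)=1, enqueue
  process B: level=1
  process D: level=1
All levels: A:0, B:1, C:0, D:1
max level = 1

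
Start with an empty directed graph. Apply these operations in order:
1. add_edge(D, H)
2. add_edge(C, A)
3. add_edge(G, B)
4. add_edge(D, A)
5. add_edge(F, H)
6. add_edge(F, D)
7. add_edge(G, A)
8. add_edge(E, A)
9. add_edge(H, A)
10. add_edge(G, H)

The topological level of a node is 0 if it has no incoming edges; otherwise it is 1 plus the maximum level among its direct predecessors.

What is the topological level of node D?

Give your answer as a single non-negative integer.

Op 1: add_edge(D, H). Edges now: 1
Op 2: add_edge(C, A). Edges now: 2
Op 3: add_edge(G, B). Edges now: 3
Op 4: add_edge(D, A). Edges now: 4
Op 5: add_edge(F, H). Edges now: 5
Op 6: add_edge(F, D). Edges now: 6
Op 7: add_edge(G, A). Edges now: 7
Op 8: add_edge(E, A). Edges now: 8
Op 9: add_edge(H, A). Edges now: 9
Op 10: add_edge(G, H). Edges now: 10
Compute levels (Kahn BFS):
  sources (in-degree 0): C, E, F, G
  process C: level=0
    C->A: in-degree(A)=4, level(A)>=1
  process E: level=0
    E->A: in-degree(A)=3, level(A)>=1
  process F: level=0
    F->D: in-degree(D)=0, level(D)=1, enqueue
    F->H: in-degree(H)=2, level(H)>=1
  process G: level=0
    G->A: in-degree(A)=2, level(A)>=1
    G->B: in-degree(B)=0, level(B)=1, enqueue
    G->H: in-degree(H)=1, level(H)>=1
  process D: level=1
    D->A: in-degree(A)=1, level(A)>=2
    D->H: in-degree(H)=0, level(H)=2, enqueue
  process B: level=1
  process H: level=2
    H->A: in-degree(A)=0, level(A)=3, enqueue
  process A: level=3
All levels: A:3, B:1, C:0, D:1, E:0, F:0, G:0, H:2
level(D) = 1

Answer: 1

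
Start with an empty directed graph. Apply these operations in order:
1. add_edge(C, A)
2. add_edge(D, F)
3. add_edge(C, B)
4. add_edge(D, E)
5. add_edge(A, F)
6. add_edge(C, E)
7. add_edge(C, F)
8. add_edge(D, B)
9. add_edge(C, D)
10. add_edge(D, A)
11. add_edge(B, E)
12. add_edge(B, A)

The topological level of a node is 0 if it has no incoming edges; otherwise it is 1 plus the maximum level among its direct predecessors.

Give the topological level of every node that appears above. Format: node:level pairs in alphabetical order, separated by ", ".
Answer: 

Answer: A:3, B:2, C:0, D:1, E:3, F:4

Derivation:
Op 1: add_edge(C, A). Edges now: 1
Op 2: add_edge(D, F). Edges now: 2
Op 3: add_edge(C, B). Edges now: 3
Op 4: add_edge(D, E). Edges now: 4
Op 5: add_edge(A, F). Edges now: 5
Op 6: add_edge(C, E). Edges now: 6
Op 7: add_edge(C, F). Edges now: 7
Op 8: add_edge(D, B). Edges now: 8
Op 9: add_edge(C, D). Edges now: 9
Op 10: add_edge(D, A). Edges now: 10
Op 11: add_edge(B, E). Edges now: 11
Op 12: add_edge(B, A). Edges now: 12
Compute levels (Kahn BFS):
  sources (in-degree 0): C
  process C: level=0
    C->A: in-degree(A)=2, level(A)>=1
    C->B: in-degree(B)=1, level(B)>=1
    C->D: in-degree(D)=0, level(D)=1, enqueue
    C->E: in-degree(E)=2, level(E)>=1
    C->F: in-degree(F)=2, level(F)>=1
  process D: level=1
    D->A: in-degree(A)=1, level(A)>=2
    D->B: in-degree(B)=0, level(B)=2, enqueue
    D->E: in-degree(E)=1, level(E)>=2
    D->F: in-degree(F)=1, level(F)>=2
  process B: level=2
    B->A: in-degree(A)=0, level(A)=3, enqueue
    B->E: in-degree(E)=0, level(E)=3, enqueue
  process A: level=3
    A->F: in-degree(F)=0, level(F)=4, enqueue
  process E: level=3
  process F: level=4
All levels: A:3, B:2, C:0, D:1, E:3, F:4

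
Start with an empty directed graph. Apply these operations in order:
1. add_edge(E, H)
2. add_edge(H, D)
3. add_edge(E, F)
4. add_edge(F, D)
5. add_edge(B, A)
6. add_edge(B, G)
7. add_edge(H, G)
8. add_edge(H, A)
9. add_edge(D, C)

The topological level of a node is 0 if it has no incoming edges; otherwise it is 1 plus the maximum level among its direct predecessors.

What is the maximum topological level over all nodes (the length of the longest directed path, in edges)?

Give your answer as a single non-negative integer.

Op 1: add_edge(E, H). Edges now: 1
Op 2: add_edge(H, D). Edges now: 2
Op 3: add_edge(E, F). Edges now: 3
Op 4: add_edge(F, D). Edges now: 4
Op 5: add_edge(B, A). Edges now: 5
Op 6: add_edge(B, G). Edges now: 6
Op 7: add_edge(H, G). Edges now: 7
Op 8: add_edge(H, A). Edges now: 8
Op 9: add_edge(D, C). Edges now: 9
Compute levels (Kahn BFS):
  sources (in-degree 0): B, E
  process B: level=0
    B->A: in-degree(A)=1, level(A)>=1
    B->G: in-degree(G)=1, level(G)>=1
  process E: level=0
    E->F: in-degree(F)=0, level(F)=1, enqueue
    E->H: in-degree(H)=0, level(H)=1, enqueue
  process F: level=1
    F->D: in-degree(D)=1, level(D)>=2
  process H: level=1
    H->A: in-degree(A)=0, level(A)=2, enqueue
    H->D: in-degree(D)=0, level(D)=2, enqueue
    H->G: in-degree(G)=0, level(G)=2, enqueue
  process A: level=2
  process D: level=2
    D->C: in-degree(C)=0, level(C)=3, enqueue
  process G: level=2
  process C: level=3
All levels: A:2, B:0, C:3, D:2, E:0, F:1, G:2, H:1
max level = 3

Answer: 3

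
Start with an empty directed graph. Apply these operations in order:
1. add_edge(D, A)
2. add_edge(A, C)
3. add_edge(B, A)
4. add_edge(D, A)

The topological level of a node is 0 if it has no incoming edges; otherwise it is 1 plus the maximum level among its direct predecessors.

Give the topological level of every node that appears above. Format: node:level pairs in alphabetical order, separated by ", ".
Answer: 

Answer: A:1, B:0, C:2, D:0

Derivation:
Op 1: add_edge(D, A). Edges now: 1
Op 2: add_edge(A, C). Edges now: 2
Op 3: add_edge(B, A). Edges now: 3
Op 4: add_edge(D, A) (duplicate, no change). Edges now: 3
Compute levels (Kahn BFS):
  sources (in-degree 0): B, D
  process B: level=0
    B->A: in-degree(A)=1, level(A)>=1
  process D: level=0
    D->A: in-degree(A)=0, level(A)=1, enqueue
  process A: level=1
    A->C: in-degree(C)=0, level(C)=2, enqueue
  process C: level=2
All levels: A:1, B:0, C:2, D:0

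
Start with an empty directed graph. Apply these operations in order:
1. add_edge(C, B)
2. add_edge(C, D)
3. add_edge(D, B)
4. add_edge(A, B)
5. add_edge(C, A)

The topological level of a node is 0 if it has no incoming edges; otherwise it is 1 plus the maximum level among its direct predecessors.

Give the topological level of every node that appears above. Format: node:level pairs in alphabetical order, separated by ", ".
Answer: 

Op 1: add_edge(C, B). Edges now: 1
Op 2: add_edge(C, D). Edges now: 2
Op 3: add_edge(D, B). Edges now: 3
Op 4: add_edge(A, B). Edges now: 4
Op 5: add_edge(C, A). Edges now: 5
Compute levels (Kahn BFS):
  sources (in-degree 0): C
  process C: level=0
    C->A: in-degree(A)=0, level(A)=1, enqueue
    C->B: in-degree(B)=2, level(B)>=1
    C->D: in-degree(D)=0, level(D)=1, enqueue
  process A: level=1
    A->B: in-degree(B)=1, level(B)>=2
  process D: level=1
    D->B: in-degree(B)=0, level(B)=2, enqueue
  process B: level=2
All levels: A:1, B:2, C:0, D:1

Answer: A:1, B:2, C:0, D:1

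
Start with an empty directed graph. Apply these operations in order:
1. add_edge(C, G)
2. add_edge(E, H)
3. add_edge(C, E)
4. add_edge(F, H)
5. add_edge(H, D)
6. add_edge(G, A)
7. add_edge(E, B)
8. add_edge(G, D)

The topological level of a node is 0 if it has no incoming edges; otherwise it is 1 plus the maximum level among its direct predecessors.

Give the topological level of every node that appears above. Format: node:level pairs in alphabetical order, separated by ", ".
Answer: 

Op 1: add_edge(C, G). Edges now: 1
Op 2: add_edge(E, H). Edges now: 2
Op 3: add_edge(C, E). Edges now: 3
Op 4: add_edge(F, H). Edges now: 4
Op 5: add_edge(H, D). Edges now: 5
Op 6: add_edge(G, A). Edges now: 6
Op 7: add_edge(E, B). Edges now: 7
Op 8: add_edge(G, D). Edges now: 8
Compute levels (Kahn BFS):
  sources (in-degree 0): C, F
  process C: level=0
    C->E: in-degree(E)=0, level(E)=1, enqueue
    C->G: in-degree(G)=0, level(G)=1, enqueue
  process F: level=0
    F->H: in-degree(H)=1, level(H)>=1
  process E: level=1
    E->B: in-degree(B)=0, level(B)=2, enqueue
    E->H: in-degree(H)=0, level(H)=2, enqueue
  process G: level=1
    G->A: in-degree(A)=0, level(A)=2, enqueue
    G->D: in-degree(D)=1, level(D)>=2
  process B: level=2
  process H: level=2
    H->D: in-degree(D)=0, level(D)=3, enqueue
  process A: level=2
  process D: level=3
All levels: A:2, B:2, C:0, D:3, E:1, F:0, G:1, H:2

Answer: A:2, B:2, C:0, D:3, E:1, F:0, G:1, H:2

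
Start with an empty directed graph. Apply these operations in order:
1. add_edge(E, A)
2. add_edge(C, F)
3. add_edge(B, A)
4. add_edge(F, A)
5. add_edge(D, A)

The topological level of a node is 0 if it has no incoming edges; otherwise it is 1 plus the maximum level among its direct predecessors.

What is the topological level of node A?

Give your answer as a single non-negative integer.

Answer: 2

Derivation:
Op 1: add_edge(E, A). Edges now: 1
Op 2: add_edge(C, F). Edges now: 2
Op 3: add_edge(B, A). Edges now: 3
Op 4: add_edge(F, A). Edges now: 4
Op 5: add_edge(D, A). Edges now: 5
Compute levels (Kahn BFS):
  sources (in-degree 0): B, C, D, E
  process B: level=0
    B->A: in-degree(A)=3, level(A)>=1
  process C: level=0
    C->F: in-degree(F)=0, level(F)=1, enqueue
  process D: level=0
    D->A: in-degree(A)=2, level(A)>=1
  process E: level=0
    E->A: in-degree(A)=1, level(A)>=1
  process F: level=1
    F->A: in-degree(A)=0, level(A)=2, enqueue
  process A: level=2
All levels: A:2, B:0, C:0, D:0, E:0, F:1
level(A) = 2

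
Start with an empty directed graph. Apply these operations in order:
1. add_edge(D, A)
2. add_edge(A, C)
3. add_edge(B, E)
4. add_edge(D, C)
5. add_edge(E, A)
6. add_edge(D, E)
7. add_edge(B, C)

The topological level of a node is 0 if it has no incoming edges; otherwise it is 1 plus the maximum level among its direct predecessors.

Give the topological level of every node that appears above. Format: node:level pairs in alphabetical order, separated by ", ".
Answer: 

Answer: A:2, B:0, C:3, D:0, E:1

Derivation:
Op 1: add_edge(D, A). Edges now: 1
Op 2: add_edge(A, C). Edges now: 2
Op 3: add_edge(B, E). Edges now: 3
Op 4: add_edge(D, C). Edges now: 4
Op 5: add_edge(E, A). Edges now: 5
Op 6: add_edge(D, E). Edges now: 6
Op 7: add_edge(B, C). Edges now: 7
Compute levels (Kahn BFS):
  sources (in-degree 0): B, D
  process B: level=0
    B->C: in-degree(C)=2, level(C)>=1
    B->E: in-degree(E)=1, level(E)>=1
  process D: level=0
    D->A: in-degree(A)=1, level(A)>=1
    D->C: in-degree(C)=1, level(C)>=1
    D->E: in-degree(E)=0, level(E)=1, enqueue
  process E: level=1
    E->A: in-degree(A)=0, level(A)=2, enqueue
  process A: level=2
    A->C: in-degree(C)=0, level(C)=3, enqueue
  process C: level=3
All levels: A:2, B:0, C:3, D:0, E:1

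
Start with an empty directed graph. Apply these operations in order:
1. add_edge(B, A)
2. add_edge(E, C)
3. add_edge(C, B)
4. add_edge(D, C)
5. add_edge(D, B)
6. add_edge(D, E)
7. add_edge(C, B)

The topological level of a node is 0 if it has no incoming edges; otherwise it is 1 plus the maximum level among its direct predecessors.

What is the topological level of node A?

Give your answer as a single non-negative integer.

Answer: 4

Derivation:
Op 1: add_edge(B, A). Edges now: 1
Op 2: add_edge(E, C). Edges now: 2
Op 3: add_edge(C, B). Edges now: 3
Op 4: add_edge(D, C). Edges now: 4
Op 5: add_edge(D, B). Edges now: 5
Op 6: add_edge(D, E). Edges now: 6
Op 7: add_edge(C, B) (duplicate, no change). Edges now: 6
Compute levels (Kahn BFS):
  sources (in-degree 0): D
  process D: level=0
    D->B: in-degree(B)=1, level(B)>=1
    D->C: in-degree(C)=1, level(C)>=1
    D->E: in-degree(E)=0, level(E)=1, enqueue
  process E: level=1
    E->C: in-degree(C)=0, level(C)=2, enqueue
  process C: level=2
    C->B: in-degree(B)=0, level(B)=3, enqueue
  process B: level=3
    B->A: in-degree(A)=0, level(A)=4, enqueue
  process A: level=4
All levels: A:4, B:3, C:2, D:0, E:1
level(A) = 4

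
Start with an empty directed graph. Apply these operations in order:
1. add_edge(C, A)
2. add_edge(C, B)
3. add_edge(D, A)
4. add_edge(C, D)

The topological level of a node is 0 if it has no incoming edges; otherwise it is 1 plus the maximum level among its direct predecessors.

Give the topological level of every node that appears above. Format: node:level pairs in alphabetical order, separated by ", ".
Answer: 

Answer: A:2, B:1, C:0, D:1

Derivation:
Op 1: add_edge(C, A). Edges now: 1
Op 2: add_edge(C, B). Edges now: 2
Op 3: add_edge(D, A). Edges now: 3
Op 4: add_edge(C, D). Edges now: 4
Compute levels (Kahn BFS):
  sources (in-degree 0): C
  process C: level=0
    C->A: in-degree(A)=1, level(A)>=1
    C->B: in-degree(B)=0, level(B)=1, enqueue
    C->D: in-degree(D)=0, level(D)=1, enqueue
  process B: level=1
  process D: level=1
    D->A: in-degree(A)=0, level(A)=2, enqueue
  process A: level=2
All levels: A:2, B:1, C:0, D:1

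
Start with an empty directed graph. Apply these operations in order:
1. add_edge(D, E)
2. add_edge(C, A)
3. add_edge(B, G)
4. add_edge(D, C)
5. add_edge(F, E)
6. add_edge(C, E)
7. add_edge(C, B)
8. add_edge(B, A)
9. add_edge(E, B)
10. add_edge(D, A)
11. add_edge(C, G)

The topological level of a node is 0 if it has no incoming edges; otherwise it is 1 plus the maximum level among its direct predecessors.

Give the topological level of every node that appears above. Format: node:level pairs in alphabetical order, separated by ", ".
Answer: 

Answer: A:4, B:3, C:1, D:0, E:2, F:0, G:4

Derivation:
Op 1: add_edge(D, E). Edges now: 1
Op 2: add_edge(C, A). Edges now: 2
Op 3: add_edge(B, G). Edges now: 3
Op 4: add_edge(D, C). Edges now: 4
Op 5: add_edge(F, E). Edges now: 5
Op 6: add_edge(C, E). Edges now: 6
Op 7: add_edge(C, B). Edges now: 7
Op 8: add_edge(B, A). Edges now: 8
Op 9: add_edge(E, B). Edges now: 9
Op 10: add_edge(D, A). Edges now: 10
Op 11: add_edge(C, G). Edges now: 11
Compute levels (Kahn BFS):
  sources (in-degree 0): D, F
  process D: level=0
    D->A: in-degree(A)=2, level(A)>=1
    D->C: in-degree(C)=0, level(C)=1, enqueue
    D->E: in-degree(E)=2, level(E)>=1
  process F: level=0
    F->E: in-degree(E)=1, level(E)>=1
  process C: level=1
    C->A: in-degree(A)=1, level(A)>=2
    C->B: in-degree(B)=1, level(B)>=2
    C->E: in-degree(E)=0, level(E)=2, enqueue
    C->G: in-degree(G)=1, level(G)>=2
  process E: level=2
    E->B: in-degree(B)=0, level(B)=3, enqueue
  process B: level=3
    B->A: in-degree(A)=0, level(A)=4, enqueue
    B->G: in-degree(G)=0, level(G)=4, enqueue
  process A: level=4
  process G: level=4
All levels: A:4, B:3, C:1, D:0, E:2, F:0, G:4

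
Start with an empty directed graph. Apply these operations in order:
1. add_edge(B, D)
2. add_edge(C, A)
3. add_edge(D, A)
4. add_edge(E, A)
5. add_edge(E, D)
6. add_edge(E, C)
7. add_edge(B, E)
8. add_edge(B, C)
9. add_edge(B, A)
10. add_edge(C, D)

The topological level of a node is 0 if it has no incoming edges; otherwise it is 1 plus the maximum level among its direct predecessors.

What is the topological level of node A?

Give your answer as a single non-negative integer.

Op 1: add_edge(B, D). Edges now: 1
Op 2: add_edge(C, A). Edges now: 2
Op 3: add_edge(D, A). Edges now: 3
Op 4: add_edge(E, A). Edges now: 4
Op 5: add_edge(E, D). Edges now: 5
Op 6: add_edge(E, C). Edges now: 6
Op 7: add_edge(B, E). Edges now: 7
Op 8: add_edge(B, C). Edges now: 8
Op 9: add_edge(B, A). Edges now: 9
Op 10: add_edge(C, D). Edges now: 10
Compute levels (Kahn BFS):
  sources (in-degree 0): B
  process B: level=0
    B->A: in-degree(A)=3, level(A)>=1
    B->C: in-degree(C)=1, level(C)>=1
    B->D: in-degree(D)=2, level(D)>=1
    B->E: in-degree(E)=0, level(E)=1, enqueue
  process E: level=1
    E->A: in-degree(A)=2, level(A)>=2
    E->C: in-degree(C)=0, level(C)=2, enqueue
    E->D: in-degree(D)=1, level(D)>=2
  process C: level=2
    C->A: in-degree(A)=1, level(A)>=3
    C->D: in-degree(D)=0, level(D)=3, enqueue
  process D: level=3
    D->A: in-degree(A)=0, level(A)=4, enqueue
  process A: level=4
All levels: A:4, B:0, C:2, D:3, E:1
level(A) = 4

Answer: 4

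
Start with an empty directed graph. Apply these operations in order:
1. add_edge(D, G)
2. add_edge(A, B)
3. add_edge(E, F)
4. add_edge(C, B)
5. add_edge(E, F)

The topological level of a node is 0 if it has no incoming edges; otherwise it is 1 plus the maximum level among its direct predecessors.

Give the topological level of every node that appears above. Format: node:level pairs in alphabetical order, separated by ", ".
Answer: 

Answer: A:0, B:1, C:0, D:0, E:0, F:1, G:1

Derivation:
Op 1: add_edge(D, G). Edges now: 1
Op 2: add_edge(A, B). Edges now: 2
Op 3: add_edge(E, F). Edges now: 3
Op 4: add_edge(C, B). Edges now: 4
Op 5: add_edge(E, F) (duplicate, no change). Edges now: 4
Compute levels (Kahn BFS):
  sources (in-degree 0): A, C, D, E
  process A: level=0
    A->B: in-degree(B)=1, level(B)>=1
  process C: level=0
    C->B: in-degree(B)=0, level(B)=1, enqueue
  process D: level=0
    D->G: in-degree(G)=0, level(G)=1, enqueue
  process E: level=0
    E->F: in-degree(F)=0, level(F)=1, enqueue
  process B: level=1
  process G: level=1
  process F: level=1
All levels: A:0, B:1, C:0, D:0, E:0, F:1, G:1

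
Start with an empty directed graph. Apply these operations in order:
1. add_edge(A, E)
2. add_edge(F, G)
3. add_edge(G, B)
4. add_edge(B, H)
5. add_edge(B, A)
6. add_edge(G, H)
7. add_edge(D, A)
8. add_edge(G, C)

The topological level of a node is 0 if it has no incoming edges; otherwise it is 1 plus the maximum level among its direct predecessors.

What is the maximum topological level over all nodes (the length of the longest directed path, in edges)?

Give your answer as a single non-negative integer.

Op 1: add_edge(A, E). Edges now: 1
Op 2: add_edge(F, G). Edges now: 2
Op 3: add_edge(G, B). Edges now: 3
Op 4: add_edge(B, H). Edges now: 4
Op 5: add_edge(B, A). Edges now: 5
Op 6: add_edge(G, H). Edges now: 6
Op 7: add_edge(D, A). Edges now: 7
Op 8: add_edge(G, C). Edges now: 8
Compute levels (Kahn BFS):
  sources (in-degree 0): D, F
  process D: level=0
    D->A: in-degree(A)=1, level(A)>=1
  process F: level=0
    F->G: in-degree(G)=0, level(G)=1, enqueue
  process G: level=1
    G->B: in-degree(B)=0, level(B)=2, enqueue
    G->C: in-degree(C)=0, level(C)=2, enqueue
    G->H: in-degree(H)=1, level(H)>=2
  process B: level=2
    B->A: in-degree(A)=0, level(A)=3, enqueue
    B->H: in-degree(H)=0, level(H)=3, enqueue
  process C: level=2
  process A: level=3
    A->E: in-degree(E)=0, level(E)=4, enqueue
  process H: level=3
  process E: level=4
All levels: A:3, B:2, C:2, D:0, E:4, F:0, G:1, H:3
max level = 4

Answer: 4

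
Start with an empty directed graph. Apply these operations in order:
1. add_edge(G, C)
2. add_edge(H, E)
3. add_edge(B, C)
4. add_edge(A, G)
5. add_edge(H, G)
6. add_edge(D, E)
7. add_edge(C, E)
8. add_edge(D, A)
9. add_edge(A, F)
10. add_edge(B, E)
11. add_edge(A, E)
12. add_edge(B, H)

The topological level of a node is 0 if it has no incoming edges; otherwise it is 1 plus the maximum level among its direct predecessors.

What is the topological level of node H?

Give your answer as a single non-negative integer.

Answer: 1

Derivation:
Op 1: add_edge(G, C). Edges now: 1
Op 2: add_edge(H, E). Edges now: 2
Op 3: add_edge(B, C). Edges now: 3
Op 4: add_edge(A, G). Edges now: 4
Op 5: add_edge(H, G). Edges now: 5
Op 6: add_edge(D, E). Edges now: 6
Op 7: add_edge(C, E). Edges now: 7
Op 8: add_edge(D, A). Edges now: 8
Op 9: add_edge(A, F). Edges now: 9
Op 10: add_edge(B, E). Edges now: 10
Op 11: add_edge(A, E). Edges now: 11
Op 12: add_edge(B, H). Edges now: 12
Compute levels (Kahn BFS):
  sources (in-degree 0): B, D
  process B: level=0
    B->C: in-degree(C)=1, level(C)>=1
    B->E: in-degree(E)=4, level(E)>=1
    B->H: in-degree(H)=0, level(H)=1, enqueue
  process D: level=0
    D->A: in-degree(A)=0, level(A)=1, enqueue
    D->E: in-degree(E)=3, level(E)>=1
  process H: level=1
    H->E: in-degree(E)=2, level(E)>=2
    H->G: in-degree(G)=1, level(G)>=2
  process A: level=1
    A->E: in-degree(E)=1, level(E)>=2
    A->F: in-degree(F)=0, level(F)=2, enqueue
    A->G: in-degree(G)=0, level(G)=2, enqueue
  process F: level=2
  process G: level=2
    G->C: in-degree(C)=0, level(C)=3, enqueue
  process C: level=3
    C->E: in-degree(E)=0, level(E)=4, enqueue
  process E: level=4
All levels: A:1, B:0, C:3, D:0, E:4, F:2, G:2, H:1
level(H) = 1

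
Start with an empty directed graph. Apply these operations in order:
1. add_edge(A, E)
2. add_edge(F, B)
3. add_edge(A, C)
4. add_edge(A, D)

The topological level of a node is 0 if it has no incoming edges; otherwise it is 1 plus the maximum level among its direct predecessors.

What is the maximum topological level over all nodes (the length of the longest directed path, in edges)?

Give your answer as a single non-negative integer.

Op 1: add_edge(A, E). Edges now: 1
Op 2: add_edge(F, B). Edges now: 2
Op 3: add_edge(A, C). Edges now: 3
Op 4: add_edge(A, D). Edges now: 4
Compute levels (Kahn BFS):
  sources (in-degree 0): A, F
  process A: level=0
    A->C: in-degree(C)=0, level(C)=1, enqueue
    A->D: in-degree(D)=0, level(D)=1, enqueue
    A->E: in-degree(E)=0, level(E)=1, enqueue
  process F: level=0
    F->B: in-degree(B)=0, level(B)=1, enqueue
  process C: level=1
  process D: level=1
  process E: level=1
  process B: level=1
All levels: A:0, B:1, C:1, D:1, E:1, F:0
max level = 1

Answer: 1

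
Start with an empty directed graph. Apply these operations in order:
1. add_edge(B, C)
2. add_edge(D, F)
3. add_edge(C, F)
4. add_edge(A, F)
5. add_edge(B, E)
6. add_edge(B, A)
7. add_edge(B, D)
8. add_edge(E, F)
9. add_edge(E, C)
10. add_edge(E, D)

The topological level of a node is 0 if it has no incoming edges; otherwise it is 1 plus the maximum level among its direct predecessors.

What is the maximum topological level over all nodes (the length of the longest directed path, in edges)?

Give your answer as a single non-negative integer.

Op 1: add_edge(B, C). Edges now: 1
Op 2: add_edge(D, F). Edges now: 2
Op 3: add_edge(C, F). Edges now: 3
Op 4: add_edge(A, F). Edges now: 4
Op 5: add_edge(B, E). Edges now: 5
Op 6: add_edge(B, A). Edges now: 6
Op 7: add_edge(B, D). Edges now: 7
Op 8: add_edge(E, F). Edges now: 8
Op 9: add_edge(E, C). Edges now: 9
Op 10: add_edge(E, D). Edges now: 10
Compute levels (Kahn BFS):
  sources (in-degree 0): B
  process B: level=0
    B->A: in-degree(A)=0, level(A)=1, enqueue
    B->C: in-degree(C)=1, level(C)>=1
    B->D: in-degree(D)=1, level(D)>=1
    B->E: in-degree(E)=0, level(E)=1, enqueue
  process A: level=1
    A->F: in-degree(F)=3, level(F)>=2
  process E: level=1
    E->C: in-degree(C)=0, level(C)=2, enqueue
    E->D: in-degree(D)=0, level(D)=2, enqueue
    E->F: in-degree(F)=2, level(F)>=2
  process C: level=2
    C->F: in-degree(F)=1, level(F)>=3
  process D: level=2
    D->F: in-degree(F)=0, level(F)=3, enqueue
  process F: level=3
All levels: A:1, B:0, C:2, D:2, E:1, F:3
max level = 3

Answer: 3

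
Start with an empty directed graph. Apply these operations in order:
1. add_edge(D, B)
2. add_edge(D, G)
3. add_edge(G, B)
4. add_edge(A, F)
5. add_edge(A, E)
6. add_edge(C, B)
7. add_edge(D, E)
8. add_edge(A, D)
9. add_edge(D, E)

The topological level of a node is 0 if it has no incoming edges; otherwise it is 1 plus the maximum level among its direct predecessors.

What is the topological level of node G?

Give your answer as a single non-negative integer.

Answer: 2

Derivation:
Op 1: add_edge(D, B). Edges now: 1
Op 2: add_edge(D, G). Edges now: 2
Op 3: add_edge(G, B). Edges now: 3
Op 4: add_edge(A, F). Edges now: 4
Op 5: add_edge(A, E). Edges now: 5
Op 6: add_edge(C, B). Edges now: 6
Op 7: add_edge(D, E). Edges now: 7
Op 8: add_edge(A, D). Edges now: 8
Op 9: add_edge(D, E) (duplicate, no change). Edges now: 8
Compute levels (Kahn BFS):
  sources (in-degree 0): A, C
  process A: level=0
    A->D: in-degree(D)=0, level(D)=1, enqueue
    A->E: in-degree(E)=1, level(E)>=1
    A->F: in-degree(F)=0, level(F)=1, enqueue
  process C: level=0
    C->B: in-degree(B)=2, level(B)>=1
  process D: level=1
    D->B: in-degree(B)=1, level(B)>=2
    D->E: in-degree(E)=0, level(E)=2, enqueue
    D->G: in-degree(G)=0, level(G)=2, enqueue
  process F: level=1
  process E: level=2
  process G: level=2
    G->B: in-degree(B)=0, level(B)=3, enqueue
  process B: level=3
All levels: A:0, B:3, C:0, D:1, E:2, F:1, G:2
level(G) = 2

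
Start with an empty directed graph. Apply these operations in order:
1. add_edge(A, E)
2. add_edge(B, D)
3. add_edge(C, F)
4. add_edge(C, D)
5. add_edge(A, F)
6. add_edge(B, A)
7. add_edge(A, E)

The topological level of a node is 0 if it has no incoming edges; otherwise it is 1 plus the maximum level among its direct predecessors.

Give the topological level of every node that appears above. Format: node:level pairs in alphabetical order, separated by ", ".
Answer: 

Op 1: add_edge(A, E). Edges now: 1
Op 2: add_edge(B, D). Edges now: 2
Op 3: add_edge(C, F). Edges now: 3
Op 4: add_edge(C, D). Edges now: 4
Op 5: add_edge(A, F). Edges now: 5
Op 6: add_edge(B, A). Edges now: 6
Op 7: add_edge(A, E) (duplicate, no change). Edges now: 6
Compute levels (Kahn BFS):
  sources (in-degree 0): B, C
  process B: level=0
    B->A: in-degree(A)=0, level(A)=1, enqueue
    B->D: in-degree(D)=1, level(D)>=1
  process C: level=0
    C->D: in-degree(D)=0, level(D)=1, enqueue
    C->F: in-degree(F)=1, level(F)>=1
  process A: level=1
    A->E: in-degree(E)=0, level(E)=2, enqueue
    A->F: in-degree(F)=0, level(F)=2, enqueue
  process D: level=1
  process E: level=2
  process F: level=2
All levels: A:1, B:0, C:0, D:1, E:2, F:2

Answer: A:1, B:0, C:0, D:1, E:2, F:2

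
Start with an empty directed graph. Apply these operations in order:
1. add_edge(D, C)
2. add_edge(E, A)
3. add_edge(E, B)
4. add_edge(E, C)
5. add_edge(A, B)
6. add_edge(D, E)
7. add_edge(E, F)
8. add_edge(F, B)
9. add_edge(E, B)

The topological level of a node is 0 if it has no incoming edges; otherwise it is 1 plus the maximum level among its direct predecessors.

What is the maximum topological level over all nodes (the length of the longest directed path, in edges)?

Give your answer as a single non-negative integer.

Op 1: add_edge(D, C). Edges now: 1
Op 2: add_edge(E, A). Edges now: 2
Op 3: add_edge(E, B). Edges now: 3
Op 4: add_edge(E, C). Edges now: 4
Op 5: add_edge(A, B). Edges now: 5
Op 6: add_edge(D, E). Edges now: 6
Op 7: add_edge(E, F). Edges now: 7
Op 8: add_edge(F, B). Edges now: 8
Op 9: add_edge(E, B) (duplicate, no change). Edges now: 8
Compute levels (Kahn BFS):
  sources (in-degree 0): D
  process D: level=0
    D->C: in-degree(C)=1, level(C)>=1
    D->E: in-degree(E)=0, level(E)=1, enqueue
  process E: level=1
    E->A: in-degree(A)=0, level(A)=2, enqueue
    E->B: in-degree(B)=2, level(B)>=2
    E->C: in-degree(C)=0, level(C)=2, enqueue
    E->F: in-degree(F)=0, level(F)=2, enqueue
  process A: level=2
    A->B: in-degree(B)=1, level(B)>=3
  process C: level=2
  process F: level=2
    F->B: in-degree(B)=0, level(B)=3, enqueue
  process B: level=3
All levels: A:2, B:3, C:2, D:0, E:1, F:2
max level = 3

Answer: 3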